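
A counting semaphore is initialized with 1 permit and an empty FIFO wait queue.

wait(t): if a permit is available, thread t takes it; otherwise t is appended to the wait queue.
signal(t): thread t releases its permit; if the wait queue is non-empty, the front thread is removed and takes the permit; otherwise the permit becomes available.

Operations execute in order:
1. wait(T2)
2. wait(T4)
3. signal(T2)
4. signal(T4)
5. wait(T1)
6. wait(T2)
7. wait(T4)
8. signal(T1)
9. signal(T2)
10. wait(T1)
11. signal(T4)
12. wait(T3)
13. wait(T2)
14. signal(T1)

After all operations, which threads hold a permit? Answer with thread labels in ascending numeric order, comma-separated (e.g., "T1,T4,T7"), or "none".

Answer: T3

Derivation:
Step 1: wait(T2) -> count=0 queue=[] holders={T2}
Step 2: wait(T4) -> count=0 queue=[T4] holders={T2}
Step 3: signal(T2) -> count=0 queue=[] holders={T4}
Step 4: signal(T4) -> count=1 queue=[] holders={none}
Step 5: wait(T1) -> count=0 queue=[] holders={T1}
Step 6: wait(T2) -> count=0 queue=[T2] holders={T1}
Step 7: wait(T4) -> count=0 queue=[T2,T4] holders={T1}
Step 8: signal(T1) -> count=0 queue=[T4] holders={T2}
Step 9: signal(T2) -> count=0 queue=[] holders={T4}
Step 10: wait(T1) -> count=0 queue=[T1] holders={T4}
Step 11: signal(T4) -> count=0 queue=[] holders={T1}
Step 12: wait(T3) -> count=0 queue=[T3] holders={T1}
Step 13: wait(T2) -> count=0 queue=[T3,T2] holders={T1}
Step 14: signal(T1) -> count=0 queue=[T2] holders={T3}
Final holders: T3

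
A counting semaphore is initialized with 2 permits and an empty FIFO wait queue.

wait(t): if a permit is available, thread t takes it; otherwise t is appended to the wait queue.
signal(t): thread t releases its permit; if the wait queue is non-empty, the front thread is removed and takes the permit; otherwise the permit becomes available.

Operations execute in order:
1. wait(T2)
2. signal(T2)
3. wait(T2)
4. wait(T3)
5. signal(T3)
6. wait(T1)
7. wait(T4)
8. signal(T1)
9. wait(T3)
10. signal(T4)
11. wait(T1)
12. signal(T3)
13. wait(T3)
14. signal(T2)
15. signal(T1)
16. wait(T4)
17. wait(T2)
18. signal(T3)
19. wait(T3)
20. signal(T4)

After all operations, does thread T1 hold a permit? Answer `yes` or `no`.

Step 1: wait(T2) -> count=1 queue=[] holders={T2}
Step 2: signal(T2) -> count=2 queue=[] holders={none}
Step 3: wait(T2) -> count=1 queue=[] holders={T2}
Step 4: wait(T3) -> count=0 queue=[] holders={T2,T3}
Step 5: signal(T3) -> count=1 queue=[] holders={T2}
Step 6: wait(T1) -> count=0 queue=[] holders={T1,T2}
Step 7: wait(T4) -> count=0 queue=[T4] holders={T1,T2}
Step 8: signal(T1) -> count=0 queue=[] holders={T2,T4}
Step 9: wait(T3) -> count=0 queue=[T3] holders={T2,T4}
Step 10: signal(T4) -> count=0 queue=[] holders={T2,T3}
Step 11: wait(T1) -> count=0 queue=[T1] holders={T2,T3}
Step 12: signal(T3) -> count=0 queue=[] holders={T1,T2}
Step 13: wait(T3) -> count=0 queue=[T3] holders={T1,T2}
Step 14: signal(T2) -> count=0 queue=[] holders={T1,T3}
Step 15: signal(T1) -> count=1 queue=[] holders={T3}
Step 16: wait(T4) -> count=0 queue=[] holders={T3,T4}
Step 17: wait(T2) -> count=0 queue=[T2] holders={T3,T4}
Step 18: signal(T3) -> count=0 queue=[] holders={T2,T4}
Step 19: wait(T3) -> count=0 queue=[T3] holders={T2,T4}
Step 20: signal(T4) -> count=0 queue=[] holders={T2,T3}
Final holders: {T2,T3} -> T1 not in holders

Answer: no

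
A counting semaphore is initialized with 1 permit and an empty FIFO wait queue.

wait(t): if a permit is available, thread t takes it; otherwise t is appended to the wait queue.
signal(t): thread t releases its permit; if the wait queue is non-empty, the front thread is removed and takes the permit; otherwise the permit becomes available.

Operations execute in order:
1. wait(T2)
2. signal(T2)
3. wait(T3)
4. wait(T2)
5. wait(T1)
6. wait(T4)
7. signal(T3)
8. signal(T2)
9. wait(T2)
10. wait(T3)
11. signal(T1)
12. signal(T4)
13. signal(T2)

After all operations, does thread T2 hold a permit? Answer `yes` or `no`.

Answer: no

Derivation:
Step 1: wait(T2) -> count=0 queue=[] holders={T2}
Step 2: signal(T2) -> count=1 queue=[] holders={none}
Step 3: wait(T3) -> count=0 queue=[] holders={T3}
Step 4: wait(T2) -> count=0 queue=[T2] holders={T3}
Step 5: wait(T1) -> count=0 queue=[T2,T1] holders={T3}
Step 6: wait(T4) -> count=0 queue=[T2,T1,T4] holders={T3}
Step 7: signal(T3) -> count=0 queue=[T1,T4] holders={T2}
Step 8: signal(T2) -> count=0 queue=[T4] holders={T1}
Step 9: wait(T2) -> count=0 queue=[T4,T2] holders={T1}
Step 10: wait(T3) -> count=0 queue=[T4,T2,T3] holders={T1}
Step 11: signal(T1) -> count=0 queue=[T2,T3] holders={T4}
Step 12: signal(T4) -> count=0 queue=[T3] holders={T2}
Step 13: signal(T2) -> count=0 queue=[] holders={T3}
Final holders: {T3} -> T2 not in holders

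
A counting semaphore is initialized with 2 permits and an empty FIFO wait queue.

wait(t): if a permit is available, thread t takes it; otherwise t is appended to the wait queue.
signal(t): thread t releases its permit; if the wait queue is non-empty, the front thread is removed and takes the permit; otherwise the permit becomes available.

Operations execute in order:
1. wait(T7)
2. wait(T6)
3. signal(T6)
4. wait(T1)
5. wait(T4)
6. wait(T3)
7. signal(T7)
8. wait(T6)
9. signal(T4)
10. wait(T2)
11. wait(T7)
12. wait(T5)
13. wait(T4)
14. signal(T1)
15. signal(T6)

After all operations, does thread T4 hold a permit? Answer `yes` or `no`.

Step 1: wait(T7) -> count=1 queue=[] holders={T7}
Step 2: wait(T6) -> count=0 queue=[] holders={T6,T7}
Step 3: signal(T6) -> count=1 queue=[] holders={T7}
Step 4: wait(T1) -> count=0 queue=[] holders={T1,T7}
Step 5: wait(T4) -> count=0 queue=[T4] holders={T1,T7}
Step 6: wait(T3) -> count=0 queue=[T4,T3] holders={T1,T7}
Step 7: signal(T7) -> count=0 queue=[T3] holders={T1,T4}
Step 8: wait(T6) -> count=0 queue=[T3,T6] holders={T1,T4}
Step 9: signal(T4) -> count=0 queue=[T6] holders={T1,T3}
Step 10: wait(T2) -> count=0 queue=[T6,T2] holders={T1,T3}
Step 11: wait(T7) -> count=0 queue=[T6,T2,T7] holders={T1,T3}
Step 12: wait(T5) -> count=0 queue=[T6,T2,T7,T5] holders={T1,T3}
Step 13: wait(T4) -> count=0 queue=[T6,T2,T7,T5,T4] holders={T1,T3}
Step 14: signal(T1) -> count=0 queue=[T2,T7,T5,T4] holders={T3,T6}
Step 15: signal(T6) -> count=0 queue=[T7,T5,T4] holders={T2,T3}
Final holders: {T2,T3} -> T4 not in holders

Answer: no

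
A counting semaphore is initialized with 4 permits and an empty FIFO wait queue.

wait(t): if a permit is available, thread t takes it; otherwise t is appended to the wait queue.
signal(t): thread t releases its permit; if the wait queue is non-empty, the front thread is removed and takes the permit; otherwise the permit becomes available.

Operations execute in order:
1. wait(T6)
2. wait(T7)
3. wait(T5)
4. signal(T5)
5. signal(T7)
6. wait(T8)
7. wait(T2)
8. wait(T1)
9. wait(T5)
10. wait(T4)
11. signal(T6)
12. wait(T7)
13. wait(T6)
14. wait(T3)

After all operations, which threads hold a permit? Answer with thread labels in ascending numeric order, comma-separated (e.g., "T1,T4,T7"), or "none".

Answer: T1,T2,T5,T8

Derivation:
Step 1: wait(T6) -> count=3 queue=[] holders={T6}
Step 2: wait(T7) -> count=2 queue=[] holders={T6,T7}
Step 3: wait(T5) -> count=1 queue=[] holders={T5,T6,T7}
Step 4: signal(T5) -> count=2 queue=[] holders={T6,T7}
Step 5: signal(T7) -> count=3 queue=[] holders={T6}
Step 6: wait(T8) -> count=2 queue=[] holders={T6,T8}
Step 7: wait(T2) -> count=1 queue=[] holders={T2,T6,T8}
Step 8: wait(T1) -> count=0 queue=[] holders={T1,T2,T6,T8}
Step 9: wait(T5) -> count=0 queue=[T5] holders={T1,T2,T6,T8}
Step 10: wait(T4) -> count=0 queue=[T5,T4] holders={T1,T2,T6,T8}
Step 11: signal(T6) -> count=0 queue=[T4] holders={T1,T2,T5,T8}
Step 12: wait(T7) -> count=0 queue=[T4,T7] holders={T1,T2,T5,T8}
Step 13: wait(T6) -> count=0 queue=[T4,T7,T6] holders={T1,T2,T5,T8}
Step 14: wait(T3) -> count=0 queue=[T4,T7,T6,T3] holders={T1,T2,T5,T8}
Final holders: T1,T2,T5,T8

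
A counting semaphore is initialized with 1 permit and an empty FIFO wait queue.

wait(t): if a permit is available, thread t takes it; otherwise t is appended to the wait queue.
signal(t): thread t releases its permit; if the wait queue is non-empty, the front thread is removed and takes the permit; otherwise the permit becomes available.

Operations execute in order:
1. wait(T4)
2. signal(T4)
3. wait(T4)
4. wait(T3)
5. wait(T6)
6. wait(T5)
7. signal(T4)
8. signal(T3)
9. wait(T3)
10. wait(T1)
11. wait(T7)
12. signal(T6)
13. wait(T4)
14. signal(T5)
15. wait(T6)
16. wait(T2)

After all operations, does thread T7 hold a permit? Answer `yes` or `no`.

Step 1: wait(T4) -> count=0 queue=[] holders={T4}
Step 2: signal(T4) -> count=1 queue=[] holders={none}
Step 3: wait(T4) -> count=0 queue=[] holders={T4}
Step 4: wait(T3) -> count=0 queue=[T3] holders={T4}
Step 5: wait(T6) -> count=0 queue=[T3,T6] holders={T4}
Step 6: wait(T5) -> count=0 queue=[T3,T6,T5] holders={T4}
Step 7: signal(T4) -> count=0 queue=[T6,T5] holders={T3}
Step 8: signal(T3) -> count=0 queue=[T5] holders={T6}
Step 9: wait(T3) -> count=0 queue=[T5,T3] holders={T6}
Step 10: wait(T1) -> count=0 queue=[T5,T3,T1] holders={T6}
Step 11: wait(T7) -> count=0 queue=[T5,T3,T1,T7] holders={T6}
Step 12: signal(T6) -> count=0 queue=[T3,T1,T7] holders={T5}
Step 13: wait(T4) -> count=0 queue=[T3,T1,T7,T4] holders={T5}
Step 14: signal(T5) -> count=0 queue=[T1,T7,T4] holders={T3}
Step 15: wait(T6) -> count=0 queue=[T1,T7,T4,T6] holders={T3}
Step 16: wait(T2) -> count=0 queue=[T1,T7,T4,T6,T2] holders={T3}
Final holders: {T3} -> T7 not in holders

Answer: no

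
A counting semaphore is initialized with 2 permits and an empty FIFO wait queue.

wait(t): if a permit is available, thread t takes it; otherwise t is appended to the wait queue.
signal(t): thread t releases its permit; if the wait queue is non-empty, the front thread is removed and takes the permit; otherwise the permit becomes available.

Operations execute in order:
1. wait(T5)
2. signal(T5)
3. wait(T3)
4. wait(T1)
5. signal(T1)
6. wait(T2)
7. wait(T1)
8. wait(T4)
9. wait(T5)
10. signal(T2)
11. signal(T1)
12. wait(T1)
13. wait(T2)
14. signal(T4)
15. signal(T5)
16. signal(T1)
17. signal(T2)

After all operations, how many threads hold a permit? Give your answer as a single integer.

Step 1: wait(T5) -> count=1 queue=[] holders={T5}
Step 2: signal(T5) -> count=2 queue=[] holders={none}
Step 3: wait(T3) -> count=1 queue=[] holders={T3}
Step 4: wait(T1) -> count=0 queue=[] holders={T1,T3}
Step 5: signal(T1) -> count=1 queue=[] holders={T3}
Step 6: wait(T2) -> count=0 queue=[] holders={T2,T3}
Step 7: wait(T1) -> count=0 queue=[T1] holders={T2,T3}
Step 8: wait(T4) -> count=0 queue=[T1,T4] holders={T2,T3}
Step 9: wait(T5) -> count=0 queue=[T1,T4,T5] holders={T2,T3}
Step 10: signal(T2) -> count=0 queue=[T4,T5] holders={T1,T3}
Step 11: signal(T1) -> count=0 queue=[T5] holders={T3,T4}
Step 12: wait(T1) -> count=0 queue=[T5,T1] holders={T3,T4}
Step 13: wait(T2) -> count=0 queue=[T5,T1,T2] holders={T3,T4}
Step 14: signal(T4) -> count=0 queue=[T1,T2] holders={T3,T5}
Step 15: signal(T5) -> count=0 queue=[T2] holders={T1,T3}
Step 16: signal(T1) -> count=0 queue=[] holders={T2,T3}
Step 17: signal(T2) -> count=1 queue=[] holders={T3}
Final holders: {T3} -> 1 thread(s)

Answer: 1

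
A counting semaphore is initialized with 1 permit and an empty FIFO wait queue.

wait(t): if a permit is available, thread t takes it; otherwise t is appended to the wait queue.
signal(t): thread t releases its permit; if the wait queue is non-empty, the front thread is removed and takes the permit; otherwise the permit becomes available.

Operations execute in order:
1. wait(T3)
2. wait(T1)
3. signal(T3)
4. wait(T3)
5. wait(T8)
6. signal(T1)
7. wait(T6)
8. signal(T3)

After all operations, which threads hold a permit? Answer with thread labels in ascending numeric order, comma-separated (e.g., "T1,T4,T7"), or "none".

Answer: T8

Derivation:
Step 1: wait(T3) -> count=0 queue=[] holders={T3}
Step 2: wait(T1) -> count=0 queue=[T1] holders={T3}
Step 3: signal(T3) -> count=0 queue=[] holders={T1}
Step 4: wait(T3) -> count=0 queue=[T3] holders={T1}
Step 5: wait(T8) -> count=0 queue=[T3,T8] holders={T1}
Step 6: signal(T1) -> count=0 queue=[T8] holders={T3}
Step 7: wait(T6) -> count=0 queue=[T8,T6] holders={T3}
Step 8: signal(T3) -> count=0 queue=[T6] holders={T8}
Final holders: T8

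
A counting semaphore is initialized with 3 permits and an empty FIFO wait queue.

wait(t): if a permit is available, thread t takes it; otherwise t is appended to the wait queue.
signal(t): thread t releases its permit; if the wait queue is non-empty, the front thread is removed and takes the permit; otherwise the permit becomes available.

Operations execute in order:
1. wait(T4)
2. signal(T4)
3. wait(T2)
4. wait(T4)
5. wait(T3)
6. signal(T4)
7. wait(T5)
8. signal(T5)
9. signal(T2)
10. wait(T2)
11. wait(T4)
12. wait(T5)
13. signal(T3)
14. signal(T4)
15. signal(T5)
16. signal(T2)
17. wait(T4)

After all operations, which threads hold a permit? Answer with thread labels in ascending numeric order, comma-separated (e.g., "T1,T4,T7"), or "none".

Answer: T4

Derivation:
Step 1: wait(T4) -> count=2 queue=[] holders={T4}
Step 2: signal(T4) -> count=3 queue=[] holders={none}
Step 3: wait(T2) -> count=2 queue=[] holders={T2}
Step 4: wait(T4) -> count=1 queue=[] holders={T2,T4}
Step 5: wait(T3) -> count=0 queue=[] holders={T2,T3,T4}
Step 6: signal(T4) -> count=1 queue=[] holders={T2,T3}
Step 7: wait(T5) -> count=0 queue=[] holders={T2,T3,T5}
Step 8: signal(T5) -> count=1 queue=[] holders={T2,T3}
Step 9: signal(T2) -> count=2 queue=[] holders={T3}
Step 10: wait(T2) -> count=1 queue=[] holders={T2,T3}
Step 11: wait(T4) -> count=0 queue=[] holders={T2,T3,T4}
Step 12: wait(T5) -> count=0 queue=[T5] holders={T2,T3,T4}
Step 13: signal(T3) -> count=0 queue=[] holders={T2,T4,T5}
Step 14: signal(T4) -> count=1 queue=[] holders={T2,T5}
Step 15: signal(T5) -> count=2 queue=[] holders={T2}
Step 16: signal(T2) -> count=3 queue=[] holders={none}
Step 17: wait(T4) -> count=2 queue=[] holders={T4}
Final holders: T4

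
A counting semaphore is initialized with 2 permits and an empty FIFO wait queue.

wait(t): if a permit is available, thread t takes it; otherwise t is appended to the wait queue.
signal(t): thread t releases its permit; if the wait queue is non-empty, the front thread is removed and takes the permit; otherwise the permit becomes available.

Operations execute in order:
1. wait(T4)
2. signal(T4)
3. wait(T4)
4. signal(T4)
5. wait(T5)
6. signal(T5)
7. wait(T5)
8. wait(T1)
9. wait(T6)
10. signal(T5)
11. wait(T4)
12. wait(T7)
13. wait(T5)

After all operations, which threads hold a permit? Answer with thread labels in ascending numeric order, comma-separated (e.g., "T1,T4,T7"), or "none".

Answer: T1,T6

Derivation:
Step 1: wait(T4) -> count=1 queue=[] holders={T4}
Step 2: signal(T4) -> count=2 queue=[] holders={none}
Step 3: wait(T4) -> count=1 queue=[] holders={T4}
Step 4: signal(T4) -> count=2 queue=[] holders={none}
Step 5: wait(T5) -> count=1 queue=[] holders={T5}
Step 6: signal(T5) -> count=2 queue=[] holders={none}
Step 7: wait(T5) -> count=1 queue=[] holders={T5}
Step 8: wait(T1) -> count=0 queue=[] holders={T1,T5}
Step 9: wait(T6) -> count=0 queue=[T6] holders={T1,T5}
Step 10: signal(T5) -> count=0 queue=[] holders={T1,T6}
Step 11: wait(T4) -> count=0 queue=[T4] holders={T1,T6}
Step 12: wait(T7) -> count=0 queue=[T4,T7] holders={T1,T6}
Step 13: wait(T5) -> count=0 queue=[T4,T7,T5] holders={T1,T6}
Final holders: T1,T6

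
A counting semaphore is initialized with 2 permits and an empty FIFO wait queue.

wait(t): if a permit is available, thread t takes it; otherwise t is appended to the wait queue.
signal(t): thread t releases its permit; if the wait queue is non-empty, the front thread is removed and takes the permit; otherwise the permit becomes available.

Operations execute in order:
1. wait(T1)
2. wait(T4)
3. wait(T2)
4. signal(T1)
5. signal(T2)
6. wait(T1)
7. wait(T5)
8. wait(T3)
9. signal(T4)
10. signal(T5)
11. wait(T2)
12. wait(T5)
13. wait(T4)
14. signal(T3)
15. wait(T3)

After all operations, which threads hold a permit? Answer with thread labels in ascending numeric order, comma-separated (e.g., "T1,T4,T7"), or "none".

Step 1: wait(T1) -> count=1 queue=[] holders={T1}
Step 2: wait(T4) -> count=0 queue=[] holders={T1,T4}
Step 3: wait(T2) -> count=0 queue=[T2] holders={T1,T4}
Step 4: signal(T1) -> count=0 queue=[] holders={T2,T4}
Step 5: signal(T2) -> count=1 queue=[] holders={T4}
Step 6: wait(T1) -> count=0 queue=[] holders={T1,T4}
Step 7: wait(T5) -> count=0 queue=[T5] holders={T1,T4}
Step 8: wait(T3) -> count=0 queue=[T5,T3] holders={T1,T4}
Step 9: signal(T4) -> count=0 queue=[T3] holders={T1,T5}
Step 10: signal(T5) -> count=0 queue=[] holders={T1,T3}
Step 11: wait(T2) -> count=0 queue=[T2] holders={T1,T3}
Step 12: wait(T5) -> count=0 queue=[T2,T5] holders={T1,T3}
Step 13: wait(T4) -> count=0 queue=[T2,T5,T4] holders={T1,T3}
Step 14: signal(T3) -> count=0 queue=[T5,T4] holders={T1,T2}
Step 15: wait(T3) -> count=0 queue=[T5,T4,T3] holders={T1,T2}
Final holders: T1,T2

Answer: T1,T2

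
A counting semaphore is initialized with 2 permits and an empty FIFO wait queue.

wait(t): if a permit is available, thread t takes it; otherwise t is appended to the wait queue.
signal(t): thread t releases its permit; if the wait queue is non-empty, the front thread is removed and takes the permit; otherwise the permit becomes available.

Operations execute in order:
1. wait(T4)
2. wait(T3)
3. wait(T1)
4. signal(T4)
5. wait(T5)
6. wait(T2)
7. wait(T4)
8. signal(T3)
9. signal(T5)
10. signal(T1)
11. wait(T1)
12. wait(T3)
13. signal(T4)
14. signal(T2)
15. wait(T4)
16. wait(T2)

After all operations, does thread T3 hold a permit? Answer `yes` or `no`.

Answer: yes

Derivation:
Step 1: wait(T4) -> count=1 queue=[] holders={T4}
Step 2: wait(T3) -> count=0 queue=[] holders={T3,T4}
Step 3: wait(T1) -> count=0 queue=[T1] holders={T3,T4}
Step 4: signal(T4) -> count=0 queue=[] holders={T1,T3}
Step 5: wait(T5) -> count=0 queue=[T5] holders={T1,T3}
Step 6: wait(T2) -> count=0 queue=[T5,T2] holders={T1,T3}
Step 7: wait(T4) -> count=0 queue=[T5,T2,T4] holders={T1,T3}
Step 8: signal(T3) -> count=0 queue=[T2,T4] holders={T1,T5}
Step 9: signal(T5) -> count=0 queue=[T4] holders={T1,T2}
Step 10: signal(T1) -> count=0 queue=[] holders={T2,T4}
Step 11: wait(T1) -> count=0 queue=[T1] holders={T2,T4}
Step 12: wait(T3) -> count=0 queue=[T1,T3] holders={T2,T4}
Step 13: signal(T4) -> count=0 queue=[T3] holders={T1,T2}
Step 14: signal(T2) -> count=0 queue=[] holders={T1,T3}
Step 15: wait(T4) -> count=0 queue=[T4] holders={T1,T3}
Step 16: wait(T2) -> count=0 queue=[T4,T2] holders={T1,T3}
Final holders: {T1,T3} -> T3 in holders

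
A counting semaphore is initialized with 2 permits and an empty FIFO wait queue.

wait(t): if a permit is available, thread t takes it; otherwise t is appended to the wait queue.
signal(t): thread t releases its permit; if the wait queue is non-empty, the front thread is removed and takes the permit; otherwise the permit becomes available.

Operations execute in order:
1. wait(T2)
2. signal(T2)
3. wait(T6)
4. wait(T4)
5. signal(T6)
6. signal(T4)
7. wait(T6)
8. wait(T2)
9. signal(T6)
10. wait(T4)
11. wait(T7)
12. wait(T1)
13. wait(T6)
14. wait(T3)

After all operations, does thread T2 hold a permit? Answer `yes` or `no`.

Step 1: wait(T2) -> count=1 queue=[] holders={T2}
Step 2: signal(T2) -> count=2 queue=[] holders={none}
Step 3: wait(T6) -> count=1 queue=[] holders={T6}
Step 4: wait(T4) -> count=0 queue=[] holders={T4,T6}
Step 5: signal(T6) -> count=1 queue=[] holders={T4}
Step 6: signal(T4) -> count=2 queue=[] holders={none}
Step 7: wait(T6) -> count=1 queue=[] holders={T6}
Step 8: wait(T2) -> count=0 queue=[] holders={T2,T6}
Step 9: signal(T6) -> count=1 queue=[] holders={T2}
Step 10: wait(T4) -> count=0 queue=[] holders={T2,T4}
Step 11: wait(T7) -> count=0 queue=[T7] holders={T2,T4}
Step 12: wait(T1) -> count=0 queue=[T7,T1] holders={T2,T4}
Step 13: wait(T6) -> count=0 queue=[T7,T1,T6] holders={T2,T4}
Step 14: wait(T3) -> count=0 queue=[T7,T1,T6,T3] holders={T2,T4}
Final holders: {T2,T4} -> T2 in holders

Answer: yes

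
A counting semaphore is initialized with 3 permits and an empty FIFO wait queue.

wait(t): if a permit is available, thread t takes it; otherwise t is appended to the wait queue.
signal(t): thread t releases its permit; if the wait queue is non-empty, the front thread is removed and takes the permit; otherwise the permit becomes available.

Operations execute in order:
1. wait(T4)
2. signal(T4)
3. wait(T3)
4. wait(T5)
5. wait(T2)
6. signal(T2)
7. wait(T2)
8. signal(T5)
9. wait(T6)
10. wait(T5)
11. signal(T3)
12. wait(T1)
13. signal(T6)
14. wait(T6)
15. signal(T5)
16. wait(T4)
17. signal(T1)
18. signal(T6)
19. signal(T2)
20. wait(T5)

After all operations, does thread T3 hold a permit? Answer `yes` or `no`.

Answer: no

Derivation:
Step 1: wait(T4) -> count=2 queue=[] holders={T4}
Step 2: signal(T4) -> count=3 queue=[] holders={none}
Step 3: wait(T3) -> count=2 queue=[] holders={T3}
Step 4: wait(T5) -> count=1 queue=[] holders={T3,T5}
Step 5: wait(T2) -> count=0 queue=[] holders={T2,T3,T5}
Step 6: signal(T2) -> count=1 queue=[] holders={T3,T5}
Step 7: wait(T2) -> count=0 queue=[] holders={T2,T3,T5}
Step 8: signal(T5) -> count=1 queue=[] holders={T2,T3}
Step 9: wait(T6) -> count=0 queue=[] holders={T2,T3,T6}
Step 10: wait(T5) -> count=0 queue=[T5] holders={T2,T3,T6}
Step 11: signal(T3) -> count=0 queue=[] holders={T2,T5,T6}
Step 12: wait(T1) -> count=0 queue=[T1] holders={T2,T5,T6}
Step 13: signal(T6) -> count=0 queue=[] holders={T1,T2,T5}
Step 14: wait(T6) -> count=0 queue=[T6] holders={T1,T2,T5}
Step 15: signal(T5) -> count=0 queue=[] holders={T1,T2,T6}
Step 16: wait(T4) -> count=0 queue=[T4] holders={T1,T2,T6}
Step 17: signal(T1) -> count=0 queue=[] holders={T2,T4,T6}
Step 18: signal(T6) -> count=1 queue=[] holders={T2,T4}
Step 19: signal(T2) -> count=2 queue=[] holders={T4}
Step 20: wait(T5) -> count=1 queue=[] holders={T4,T5}
Final holders: {T4,T5} -> T3 not in holders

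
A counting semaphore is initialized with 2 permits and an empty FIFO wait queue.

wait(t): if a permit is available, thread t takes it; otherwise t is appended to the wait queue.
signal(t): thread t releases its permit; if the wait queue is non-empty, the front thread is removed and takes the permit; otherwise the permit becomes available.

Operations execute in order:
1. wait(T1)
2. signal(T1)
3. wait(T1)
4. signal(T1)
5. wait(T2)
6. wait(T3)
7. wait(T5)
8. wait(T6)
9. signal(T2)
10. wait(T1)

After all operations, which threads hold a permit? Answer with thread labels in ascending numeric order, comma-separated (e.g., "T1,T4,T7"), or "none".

Answer: T3,T5

Derivation:
Step 1: wait(T1) -> count=1 queue=[] holders={T1}
Step 2: signal(T1) -> count=2 queue=[] holders={none}
Step 3: wait(T1) -> count=1 queue=[] holders={T1}
Step 4: signal(T1) -> count=2 queue=[] holders={none}
Step 5: wait(T2) -> count=1 queue=[] holders={T2}
Step 6: wait(T3) -> count=0 queue=[] holders={T2,T3}
Step 7: wait(T5) -> count=0 queue=[T5] holders={T2,T3}
Step 8: wait(T6) -> count=0 queue=[T5,T6] holders={T2,T3}
Step 9: signal(T2) -> count=0 queue=[T6] holders={T3,T5}
Step 10: wait(T1) -> count=0 queue=[T6,T1] holders={T3,T5}
Final holders: T3,T5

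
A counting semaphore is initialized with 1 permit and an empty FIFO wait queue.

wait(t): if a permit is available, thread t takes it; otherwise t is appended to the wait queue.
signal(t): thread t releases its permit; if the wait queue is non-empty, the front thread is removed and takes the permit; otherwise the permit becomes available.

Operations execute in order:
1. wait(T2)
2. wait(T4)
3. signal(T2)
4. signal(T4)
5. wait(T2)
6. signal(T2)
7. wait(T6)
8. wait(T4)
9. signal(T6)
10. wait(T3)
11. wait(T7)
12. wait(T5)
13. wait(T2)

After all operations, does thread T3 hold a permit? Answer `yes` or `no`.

Answer: no

Derivation:
Step 1: wait(T2) -> count=0 queue=[] holders={T2}
Step 2: wait(T4) -> count=0 queue=[T4] holders={T2}
Step 3: signal(T2) -> count=0 queue=[] holders={T4}
Step 4: signal(T4) -> count=1 queue=[] holders={none}
Step 5: wait(T2) -> count=0 queue=[] holders={T2}
Step 6: signal(T2) -> count=1 queue=[] holders={none}
Step 7: wait(T6) -> count=0 queue=[] holders={T6}
Step 8: wait(T4) -> count=0 queue=[T4] holders={T6}
Step 9: signal(T6) -> count=0 queue=[] holders={T4}
Step 10: wait(T3) -> count=0 queue=[T3] holders={T4}
Step 11: wait(T7) -> count=0 queue=[T3,T7] holders={T4}
Step 12: wait(T5) -> count=0 queue=[T3,T7,T5] holders={T4}
Step 13: wait(T2) -> count=0 queue=[T3,T7,T5,T2] holders={T4}
Final holders: {T4} -> T3 not in holders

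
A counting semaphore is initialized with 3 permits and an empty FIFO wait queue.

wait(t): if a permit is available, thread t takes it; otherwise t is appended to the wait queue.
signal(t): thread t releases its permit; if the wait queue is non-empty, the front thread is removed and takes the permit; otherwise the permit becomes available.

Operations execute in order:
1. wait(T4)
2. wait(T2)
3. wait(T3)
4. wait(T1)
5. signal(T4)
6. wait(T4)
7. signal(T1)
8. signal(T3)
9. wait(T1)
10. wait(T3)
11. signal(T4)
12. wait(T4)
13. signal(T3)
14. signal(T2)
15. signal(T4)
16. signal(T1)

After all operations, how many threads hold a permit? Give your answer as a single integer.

Answer: 0

Derivation:
Step 1: wait(T4) -> count=2 queue=[] holders={T4}
Step 2: wait(T2) -> count=1 queue=[] holders={T2,T4}
Step 3: wait(T3) -> count=0 queue=[] holders={T2,T3,T4}
Step 4: wait(T1) -> count=0 queue=[T1] holders={T2,T3,T4}
Step 5: signal(T4) -> count=0 queue=[] holders={T1,T2,T3}
Step 6: wait(T4) -> count=0 queue=[T4] holders={T1,T2,T3}
Step 7: signal(T1) -> count=0 queue=[] holders={T2,T3,T4}
Step 8: signal(T3) -> count=1 queue=[] holders={T2,T4}
Step 9: wait(T1) -> count=0 queue=[] holders={T1,T2,T4}
Step 10: wait(T3) -> count=0 queue=[T3] holders={T1,T2,T4}
Step 11: signal(T4) -> count=0 queue=[] holders={T1,T2,T3}
Step 12: wait(T4) -> count=0 queue=[T4] holders={T1,T2,T3}
Step 13: signal(T3) -> count=0 queue=[] holders={T1,T2,T4}
Step 14: signal(T2) -> count=1 queue=[] holders={T1,T4}
Step 15: signal(T4) -> count=2 queue=[] holders={T1}
Step 16: signal(T1) -> count=3 queue=[] holders={none}
Final holders: {none} -> 0 thread(s)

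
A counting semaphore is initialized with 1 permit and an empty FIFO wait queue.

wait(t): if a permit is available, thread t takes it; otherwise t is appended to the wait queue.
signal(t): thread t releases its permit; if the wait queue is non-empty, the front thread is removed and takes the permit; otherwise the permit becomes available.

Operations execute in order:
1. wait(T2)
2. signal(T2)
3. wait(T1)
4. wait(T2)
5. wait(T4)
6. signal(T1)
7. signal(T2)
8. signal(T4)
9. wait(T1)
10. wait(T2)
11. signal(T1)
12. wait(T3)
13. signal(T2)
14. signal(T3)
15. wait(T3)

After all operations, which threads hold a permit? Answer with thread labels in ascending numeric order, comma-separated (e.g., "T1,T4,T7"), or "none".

Step 1: wait(T2) -> count=0 queue=[] holders={T2}
Step 2: signal(T2) -> count=1 queue=[] holders={none}
Step 3: wait(T1) -> count=0 queue=[] holders={T1}
Step 4: wait(T2) -> count=0 queue=[T2] holders={T1}
Step 5: wait(T4) -> count=0 queue=[T2,T4] holders={T1}
Step 6: signal(T1) -> count=0 queue=[T4] holders={T2}
Step 7: signal(T2) -> count=0 queue=[] holders={T4}
Step 8: signal(T4) -> count=1 queue=[] holders={none}
Step 9: wait(T1) -> count=0 queue=[] holders={T1}
Step 10: wait(T2) -> count=0 queue=[T2] holders={T1}
Step 11: signal(T1) -> count=0 queue=[] holders={T2}
Step 12: wait(T3) -> count=0 queue=[T3] holders={T2}
Step 13: signal(T2) -> count=0 queue=[] holders={T3}
Step 14: signal(T3) -> count=1 queue=[] holders={none}
Step 15: wait(T3) -> count=0 queue=[] holders={T3}
Final holders: T3

Answer: T3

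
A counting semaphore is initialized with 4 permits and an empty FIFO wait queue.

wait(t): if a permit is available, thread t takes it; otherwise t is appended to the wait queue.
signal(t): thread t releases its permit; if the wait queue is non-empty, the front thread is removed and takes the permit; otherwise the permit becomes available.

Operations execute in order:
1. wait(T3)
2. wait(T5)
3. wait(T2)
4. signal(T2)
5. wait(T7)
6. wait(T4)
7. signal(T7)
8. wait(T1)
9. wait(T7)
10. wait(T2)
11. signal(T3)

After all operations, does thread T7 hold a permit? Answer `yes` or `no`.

Answer: yes

Derivation:
Step 1: wait(T3) -> count=3 queue=[] holders={T3}
Step 2: wait(T5) -> count=2 queue=[] holders={T3,T5}
Step 3: wait(T2) -> count=1 queue=[] holders={T2,T3,T5}
Step 4: signal(T2) -> count=2 queue=[] holders={T3,T5}
Step 5: wait(T7) -> count=1 queue=[] holders={T3,T5,T7}
Step 6: wait(T4) -> count=0 queue=[] holders={T3,T4,T5,T7}
Step 7: signal(T7) -> count=1 queue=[] holders={T3,T4,T5}
Step 8: wait(T1) -> count=0 queue=[] holders={T1,T3,T4,T5}
Step 9: wait(T7) -> count=0 queue=[T7] holders={T1,T3,T4,T5}
Step 10: wait(T2) -> count=0 queue=[T7,T2] holders={T1,T3,T4,T5}
Step 11: signal(T3) -> count=0 queue=[T2] holders={T1,T4,T5,T7}
Final holders: {T1,T4,T5,T7} -> T7 in holders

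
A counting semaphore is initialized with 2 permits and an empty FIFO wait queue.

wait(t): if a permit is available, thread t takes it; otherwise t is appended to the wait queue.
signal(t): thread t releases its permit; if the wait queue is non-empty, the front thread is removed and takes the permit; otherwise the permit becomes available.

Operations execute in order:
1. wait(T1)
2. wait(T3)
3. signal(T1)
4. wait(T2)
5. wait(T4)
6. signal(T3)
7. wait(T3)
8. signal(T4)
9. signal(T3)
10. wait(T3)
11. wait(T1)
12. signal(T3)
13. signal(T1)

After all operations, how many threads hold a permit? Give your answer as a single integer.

Step 1: wait(T1) -> count=1 queue=[] holders={T1}
Step 2: wait(T3) -> count=0 queue=[] holders={T1,T3}
Step 3: signal(T1) -> count=1 queue=[] holders={T3}
Step 4: wait(T2) -> count=0 queue=[] holders={T2,T3}
Step 5: wait(T4) -> count=0 queue=[T4] holders={T2,T3}
Step 6: signal(T3) -> count=0 queue=[] holders={T2,T4}
Step 7: wait(T3) -> count=0 queue=[T3] holders={T2,T4}
Step 8: signal(T4) -> count=0 queue=[] holders={T2,T3}
Step 9: signal(T3) -> count=1 queue=[] holders={T2}
Step 10: wait(T3) -> count=0 queue=[] holders={T2,T3}
Step 11: wait(T1) -> count=0 queue=[T1] holders={T2,T3}
Step 12: signal(T3) -> count=0 queue=[] holders={T1,T2}
Step 13: signal(T1) -> count=1 queue=[] holders={T2}
Final holders: {T2} -> 1 thread(s)

Answer: 1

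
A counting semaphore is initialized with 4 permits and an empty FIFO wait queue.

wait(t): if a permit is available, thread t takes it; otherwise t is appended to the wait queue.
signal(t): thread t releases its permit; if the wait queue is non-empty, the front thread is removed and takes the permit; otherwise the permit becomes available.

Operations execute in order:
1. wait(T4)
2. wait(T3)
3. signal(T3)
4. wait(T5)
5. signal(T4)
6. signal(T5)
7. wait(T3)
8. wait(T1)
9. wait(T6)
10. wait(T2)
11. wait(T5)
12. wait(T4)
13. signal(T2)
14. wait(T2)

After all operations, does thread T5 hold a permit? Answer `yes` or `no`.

Answer: yes

Derivation:
Step 1: wait(T4) -> count=3 queue=[] holders={T4}
Step 2: wait(T3) -> count=2 queue=[] holders={T3,T4}
Step 3: signal(T3) -> count=3 queue=[] holders={T4}
Step 4: wait(T5) -> count=2 queue=[] holders={T4,T5}
Step 5: signal(T4) -> count=3 queue=[] holders={T5}
Step 6: signal(T5) -> count=4 queue=[] holders={none}
Step 7: wait(T3) -> count=3 queue=[] holders={T3}
Step 8: wait(T1) -> count=2 queue=[] holders={T1,T3}
Step 9: wait(T6) -> count=1 queue=[] holders={T1,T3,T6}
Step 10: wait(T2) -> count=0 queue=[] holders={T1,T2,T3,T6}
Step 11: wait(T5) -> count=0 queue=[T5] holders={T1,T2,T3,T6}
Step 12: wait(T4) -> count=0 queue=[T5,T4] holders={T1,T2,T3,T6}
Step 13: signal(T2) -> count=0 queue=[T4] holders={T1,T3,T5,T6}
Step 14: wait(T2) -> count=0 queue=[T4,T2] holders={T1,T3,T5,T6}
Final holders: {T1,T3,T5,T6} -> T5 in holders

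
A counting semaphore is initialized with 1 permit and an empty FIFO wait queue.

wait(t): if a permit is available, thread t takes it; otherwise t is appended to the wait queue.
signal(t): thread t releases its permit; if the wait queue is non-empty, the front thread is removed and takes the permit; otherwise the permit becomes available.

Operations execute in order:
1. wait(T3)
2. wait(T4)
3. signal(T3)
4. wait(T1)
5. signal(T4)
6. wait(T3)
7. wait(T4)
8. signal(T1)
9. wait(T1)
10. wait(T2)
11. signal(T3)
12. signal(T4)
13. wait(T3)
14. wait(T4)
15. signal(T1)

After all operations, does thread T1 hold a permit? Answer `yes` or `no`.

Step 1: wait(T3) -> count=0 queue=[] holders={T3}
Step 2: wait(T4) -> count=0 queue=[T4] holders={T3}
Step 3: signal(T3) -> count=0 queue=[] holders={T4}
Step 4: wait(T1) -> count=0 queue=[T1] holders={T4}
Step 5: signal(T4) -> count=0 queue=[] holders={T1}
Step 6: wait(T3) -> count=0 queue=[T3] holders={T1}
Step 7: wait(T4) -> count=0 queue=[T3,T4] holders={T1}
Step 8: signal(T1) -> count=0 queue=[T4] holders={T3}
Step 9: wait(T1) -> count=0 queue=[T4,T1] holders={T3}
Step 10: wait(T2) -> count=0 queue=[T4,T1,T2] holders={T3}
Step 11: signal(T3) -> count=0 queue=[T1,T2] holders={T4}
Step 12: signal(T4) -> count=0 queue=[T2] holders={T1}
Step 13: wait(T3) -> count=0 queue=[T2,T3] holders={T1}
Step 14: wait(T4) -> count=0 queue=[T2,T3,T4] holders={T1}
Step 15: signal(T1) -> count=0 queue=[T3,T4] holders={T2}
Final holders: {T2} -> T1 not in holders

Answer: no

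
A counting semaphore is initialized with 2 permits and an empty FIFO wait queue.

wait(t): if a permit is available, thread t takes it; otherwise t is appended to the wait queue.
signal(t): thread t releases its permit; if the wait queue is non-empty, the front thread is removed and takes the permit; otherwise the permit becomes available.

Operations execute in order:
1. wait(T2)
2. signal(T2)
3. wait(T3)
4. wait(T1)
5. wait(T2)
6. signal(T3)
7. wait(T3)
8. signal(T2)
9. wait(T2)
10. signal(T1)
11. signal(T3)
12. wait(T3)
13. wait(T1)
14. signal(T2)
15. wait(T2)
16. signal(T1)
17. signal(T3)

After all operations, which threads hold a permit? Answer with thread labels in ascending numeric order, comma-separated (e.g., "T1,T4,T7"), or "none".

Step 1: wait(T2) -> count=1 queue=[] holders={T2}
Step 2: signal(T2) -> count=2 queue=[] holders={none}
Step 3: wait(T3) -> count=1 queue=[] holders={T3}
Step 4: wait(T1) -> count=0 queue=[] holders={T1,T3}
Step 5: wait(T2) -> count=0 queue=[T2] holders={T1,T3}
Step 6: signal(T3) -> count=0 queue=[] holders={T1,T2}
Step 7: wait(T3) -> count=0 queue=[T3] holders={T1,T2}
Step 8: signal(T2) -> count=0 queue=[] holders={T1,T3}
Step 9: wait(T2) -> count=0 queue=[T2] holders={T1,T3}
Step 10: signal(T1) -> count=0 queue=[] holders={T2,T3}
Step 11: signal(T3) -> count=1 queue=[] holders={T2}
Step 12: wait(T3) -> count=0 queue=[] holders={T2,T3}
Step 13: wait(T1) -> count=0 queue=[T1] holders={T2,T3}
Step 14: signal(T2) -> count=0 queue=[] holders={T1,T3}
Step 15: wait(T2) -> count=0 queue=[T2] holders={T1,T3}
Step 16: signal(T1) -> count=0 queue=[] holders={T2,T3}
Step 17: signal(T3) -> count=1 queue=[] holders={T2}
Final holders: T2

Answer: T2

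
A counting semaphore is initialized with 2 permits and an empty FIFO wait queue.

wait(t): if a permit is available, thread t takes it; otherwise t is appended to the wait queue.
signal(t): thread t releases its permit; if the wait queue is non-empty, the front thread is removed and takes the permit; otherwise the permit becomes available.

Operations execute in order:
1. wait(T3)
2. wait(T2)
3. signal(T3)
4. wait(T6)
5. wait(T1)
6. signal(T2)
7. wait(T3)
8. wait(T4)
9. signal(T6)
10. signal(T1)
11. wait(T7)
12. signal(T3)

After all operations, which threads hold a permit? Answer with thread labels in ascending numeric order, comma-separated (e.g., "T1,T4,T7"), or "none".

Answer: T4,T7

Derivation:
Step 1: wait(T3) -> count=1 queue=[] holders={T3}
Step 2: wait(T2) -> count=0 queue=[] holders={T2,T3}
Step 3: signal(T3) -> count=1 queue=[] holders={T2}
Step 4: wait(T6) -> count=0 queue=[] holders={T2,T6}
Step 5: wait(T1) -> count=0 queue=[T1] holders={T2,T6}
Step 6: signal(T2) -> count=0 queue=[] holders={T1,T6}
Step 7: wait(T3) -> count=0 queue=[T3] holders={T1,T6}
Step 8: wait(T4) -> count=0 queue=[T3,T4] holders={T1,T6}
Step 9: signal(T6) -> count=0 queue=[T4] holders={T1,T3}
Step 10: signal(T1) -> count=0 queue=[] holders={T3,T4}
Step 11: wait(T7) -> count=0 queue=[T7] holders={T3,T4}
Step 12: signal(T3) -> count=0 queue=[] holders={T4,T7}
Final holders: T4,T7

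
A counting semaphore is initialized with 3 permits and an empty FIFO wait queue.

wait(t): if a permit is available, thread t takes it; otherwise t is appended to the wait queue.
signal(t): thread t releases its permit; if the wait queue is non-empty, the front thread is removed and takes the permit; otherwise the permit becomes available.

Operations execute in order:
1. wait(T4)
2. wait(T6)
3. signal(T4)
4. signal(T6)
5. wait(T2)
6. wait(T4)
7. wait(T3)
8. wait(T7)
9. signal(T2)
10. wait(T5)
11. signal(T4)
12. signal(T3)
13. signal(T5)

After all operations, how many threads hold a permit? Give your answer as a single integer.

Step 1: wait(T4) -> count=2 queue=[] holders={T4}
Step 2: wait(T6) -> count=1 queue=[] holders={T4,T6}
Step 3: signal(T4) -> count=2 queue=[] holders={T6}
Step 4: signal(T6) -> count=3 queue=[] holders={none}
Step 5: wait(T2) -> count=2 queue=[] holders={T2}
Step 6: wait(T4) -> count=1 queue=[] holders={T2,T4}
Step 7: wait(T3) -> count=0 queue=[] holders={T2,T3,T4}
Step 8: wait(T7) -> count=0 queue=[T7] holders={T2,T3,T4}
Step 9: signal(T2) -> count=0 queue=[] holders={T3,T4,T7}
Step 10: wait(T5) -> count=0 queue=[T5] holders={T3,T4,T7}
Step 11: signal(T4) -> count=0 queue=[] holders={T3,T5,T7}
Step 12: signal(T3) -> count=1 queue=[] holders={T5,T7}
Step 13: signal(T5) -> count=2 queue=[] holders={T7}
Final holders: {T7} -> 1 thread(s)

Answer: 1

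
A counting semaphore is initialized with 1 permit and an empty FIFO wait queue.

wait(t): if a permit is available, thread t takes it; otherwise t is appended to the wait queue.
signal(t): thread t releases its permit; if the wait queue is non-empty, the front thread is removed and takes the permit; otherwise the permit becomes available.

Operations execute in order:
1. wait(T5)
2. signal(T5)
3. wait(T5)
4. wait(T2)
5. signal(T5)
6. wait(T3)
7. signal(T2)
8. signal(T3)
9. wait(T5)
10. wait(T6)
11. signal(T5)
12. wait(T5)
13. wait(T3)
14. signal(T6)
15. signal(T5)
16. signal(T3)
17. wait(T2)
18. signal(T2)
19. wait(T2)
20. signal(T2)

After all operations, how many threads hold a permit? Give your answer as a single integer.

Step 1: wait(T5) -> count=0 queue=[] holders={T5}
Step 2: signal(T5) -> count=1 queue=[] holders={none}
Step 3: wait(T5) -> count=0 queue=[] holders={T5}
Step 4: wait(T2) -> count=0 queue=[T2] holders={T5}
Step 5: signal(T5) -> count=0 queue=[] holders={T2}
Step 6: wait(T3) -> count=0 queue=[T3] holders={T2}
Step 7: signal(T2) -> count=0 queue=[] holders={T3}
Step 8: signal(T3) -> count=1 queue=[] holders={none}
Step 9: wait(T5) -> count=0 queue=[] holders={T5}
Step 10: wait(T6) -> count=0 queue=[T6] holders={T5}
Step 11: signal(T5) -> count=0 queue=[] holders={T6}
Step 12: wait(T5) -> count=0 queue=[T5] holders={T6}
Step 13: wait(T3) -> count=0 queue=[T5,T3] holders={T6}
Step 14: signal(T6) -> count=0 queue=[T3] holders={T5}
Step 15: signal(T5) -> count=0 queue=[] holders={T3}
Step 16: signal(T3) -> count=1 queue=[] holders={none}
Step 17: wait(T2) -> count=0 queue=[] holders={T2}
Step 18: signal(T2) -> count=1 queue=[] holders={none}
Step 19: wait(T2) -> count=0 queue=[] holders={T2}
Step 20: signal(T2) -> count=1 queue=[] holders={none}
Final holders: {none} -> 0 thread(s)

Answer: 0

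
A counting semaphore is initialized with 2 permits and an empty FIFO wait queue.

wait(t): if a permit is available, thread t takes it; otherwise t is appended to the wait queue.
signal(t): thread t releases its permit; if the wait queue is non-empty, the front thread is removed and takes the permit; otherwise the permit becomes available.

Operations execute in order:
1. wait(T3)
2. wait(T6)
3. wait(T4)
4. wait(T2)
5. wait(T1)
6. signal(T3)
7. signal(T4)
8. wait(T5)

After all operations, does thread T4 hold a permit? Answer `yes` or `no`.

Answer: no

Derivation:
Step 1: wait(T3) -> count=1 queue=[] holders={T3}
Step 2: wait(T6) -> count=0 queue=[] holders={T3,T6}
Step 3: wait(T4) -> count=0 queue=[T4] holders={T3,T6}
Step 4: wait(T2) -> count=0 queue=[T4,T2] holders={T3,T6}
Step 5: wait(T1) -> count=0 queue=[T4,T2,T1] holders={T3,T6}
Step 6: signal(T3) -> count=0 queue=[T2,T1] holders={T4,T6}
Step 7: signal(T4) -> count=0 queue=[T1] holders={T2,T6}
Step 8: wait(T5) -> count=0 queue=[T1,T5] holders={T2,T6}
Final holders: {T2,T6} -> T4 not in holders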